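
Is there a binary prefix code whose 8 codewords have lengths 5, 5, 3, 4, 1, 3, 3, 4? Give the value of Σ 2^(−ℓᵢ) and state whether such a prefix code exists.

1.0625; no

With common denominator 2^5 = 32: Σ 2^(−ℓᵢ) = 1/32 + 1/32 + 4/32 + 2/32 + 16/32 + 4/32 + 4/32 + 2/32 = 34/32 = 1.0625.
Kraft's inequality requires Σ ≤ 1; here Σ = 1.0625 > 1, so no such prefix code exists.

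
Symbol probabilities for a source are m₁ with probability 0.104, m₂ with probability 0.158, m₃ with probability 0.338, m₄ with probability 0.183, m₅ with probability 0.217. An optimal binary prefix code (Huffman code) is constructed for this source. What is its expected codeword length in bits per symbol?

2.262 bits/symbol

Repeatedly combine the two least-probable nodes; the expected code length is the sum of the merged weights.
merge 13/125 + 79/500 → 131/500
merge 183/1000 + 217/1000 → 2/5
merge 131/500 + 169/500 → 3/5
merge 2/5 + 3/5 → 1
L = 131/500 + 2/5 + 3/5 + 1 = 1131/500 = 2.262 bits/symbol.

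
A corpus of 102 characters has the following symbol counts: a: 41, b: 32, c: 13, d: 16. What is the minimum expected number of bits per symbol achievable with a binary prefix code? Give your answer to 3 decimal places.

1.882 bits/symbol

Probabilities are the counts divided by 102.
Repeatedly combine the two least-probable nodes; the expected code length is the sum of the merged weights.
merge 13/102 + 8/51 → 29/102
merge 29/102 + 16/51 → 61/102
merge 41/102 + 61/102 → 1
L = 29/102 + 61/102 + 1 = 32/17 ≈ 1.882 bits/symbol.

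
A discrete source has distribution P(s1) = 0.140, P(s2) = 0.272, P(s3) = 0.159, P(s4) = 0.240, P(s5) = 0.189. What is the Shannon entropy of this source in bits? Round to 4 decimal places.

H = −Σ pᵢ log₂ pᵢ.
−0.140·log₂(0.140) = 0.3971
−0.272·log₂(0.272) = 0.5109
−0.159·log₂(0.159) = 0.4218
−0.240·log₂(0.240) = 0.4941
−0.189·log₂(0.189) = 0.4543
Sum ≈ 2.2782 → 2.2782 bits.

2.2782 bits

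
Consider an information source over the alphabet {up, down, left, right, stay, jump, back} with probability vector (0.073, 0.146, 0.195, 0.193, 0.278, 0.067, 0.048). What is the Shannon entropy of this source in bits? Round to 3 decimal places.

H = −Σ pᵢ log₂ pᵢ.
−0.073·log₂(0.073) = 0.2756
−0.146·log₂(0.146) = 0.4053
−0.195·log₂(0.195) = 0.4599
−0.193·log₂(0.193) = 0.4581
−0.278·log₂(0.278) = 0.5134
−0.067·log₂(0.067) = 0.2613
−0.048·log₂(0.048) = 0.2103
Sum ≈ 2.5839 → 2.584 bits.

2.584 bits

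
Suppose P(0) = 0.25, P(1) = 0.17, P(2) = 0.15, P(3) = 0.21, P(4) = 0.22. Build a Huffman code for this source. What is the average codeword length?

2.32 bits/symbol

Repeatedly combine the two least-probable nodes; the expected code length is the sum of the merged weights.
merge 3/20 + 17/100 → 8/25
merge 21/100 + 11/50 → 43/100
merge 1/4 + 8/25 → 57/100
merge 43/100 + 57/100 → 1
L = 8/25 + 43/100 + 57/100 + 1 = 58/25 = 2.32 bits/symbol.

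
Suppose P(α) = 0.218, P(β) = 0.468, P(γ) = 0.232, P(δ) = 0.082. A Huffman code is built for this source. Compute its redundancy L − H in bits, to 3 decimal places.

Entropy H = −Σ p log₂ p ≈ 1.7766 bits.
Huffman merges: 41/500+109/500→3/10; 29/125+3/10→133/250; 117/250+133/250→1. L = 229/125 ≈ 1.8320.
L − H = 1.8320 − 1.7766 = 0.055 bits.

0.055 bits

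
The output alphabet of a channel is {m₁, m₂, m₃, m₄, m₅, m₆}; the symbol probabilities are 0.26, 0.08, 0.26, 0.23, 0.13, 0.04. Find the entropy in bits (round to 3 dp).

H = −Σ pᵢ log₂ pᵢ.
−0.26·log₂(0.26) = 0.5053
−0.08·log₂(0.08) = 0.2915
−0.26·log₂(0.26) = 0.5053
−0.23·log₂(0.23) = 0.4877
−0.13·log₂(0.13) = 0.3826
−0.04·log₂(0.04) = 0.1858
Sum ≈ 2.3582 → 2.358 bits.

2.358 bits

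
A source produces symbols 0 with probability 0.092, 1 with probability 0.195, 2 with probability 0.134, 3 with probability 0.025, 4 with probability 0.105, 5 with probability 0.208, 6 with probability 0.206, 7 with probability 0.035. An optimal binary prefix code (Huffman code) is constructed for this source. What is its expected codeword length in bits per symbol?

2.798 bits/symbol

Repeatedly combine the two least-probable nodes; the expected code length is the sum of the merged weights.
merge 1/40 + 7/200 → 3/50
merge 3/50 + 23/250 → 19/125
merge 21/200 + 67/500 → 239/1000
merge 19/125 + 39/200 → 347/1000
merge 103/500 + 26/125 → 207/500
merge 239/1000 + 347/1000 → 293/500
merge 207/500 + 293/500 → 1
L = 3/50 + 19/125 + 239/1000 + 347/1000 + 207/500 + 293/500 + 1 = 1399/500 = 2.798 bits/symbol.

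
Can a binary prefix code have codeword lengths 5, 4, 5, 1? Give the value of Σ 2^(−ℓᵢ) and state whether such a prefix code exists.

0.625; yes

With common denominator 2^5 = 32: Σ 2^(−ℓᵢ) = 1/32 + 2/32 + 1/32 + 16/32 = 20/32 = 0.625.
Kraft's inequality requires Σ ≤ 1; here Σ = 0.625 ≤ 1, so such a prefix code exists.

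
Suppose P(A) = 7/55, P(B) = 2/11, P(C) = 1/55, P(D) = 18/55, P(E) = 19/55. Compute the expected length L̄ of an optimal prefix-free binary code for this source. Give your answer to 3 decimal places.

Repeatedly combine the two least-probable nodes; the expected code length is the sum of the merged weights.
merge 1/55 + 7/55 → 8/55
merge 8/55 + 2/11 → 18/55
merge 18/55 + 18/55 → 36/55
merge 19/55 + 36/55 → 1
L = 8/55 + 18/55 + 36/55 + 1 = 117/55 ≈ 2.127 bits/symbol.

2.127 bits/symbol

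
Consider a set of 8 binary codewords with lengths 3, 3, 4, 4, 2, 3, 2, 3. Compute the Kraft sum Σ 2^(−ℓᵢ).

1.125

With common denominator 2^4 = 16: Σ 2^(−ℓᵢ) = 2/16 + 2/16 + 1/16 + 1/16 + 4/16 + 2/16 + 4/16 + 2/16 = 18/16 = 1.125.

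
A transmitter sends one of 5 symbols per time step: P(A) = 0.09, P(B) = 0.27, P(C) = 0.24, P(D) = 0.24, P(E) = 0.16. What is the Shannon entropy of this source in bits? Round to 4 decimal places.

2.2340 bits

H = −Σ pᵢ log₂ pᵢ.
−0.09·log₂(0.09) = 0.3127
−0.27·log₂(0.27) = 0.5100
−0.24·log₂(0.24) = 0.4941
−0.24·log₂(0.24) = 0.4941
−0.16·log₂(0.16) = 0.4230
Sum ≈ 2.2340 → 2.2340 bits.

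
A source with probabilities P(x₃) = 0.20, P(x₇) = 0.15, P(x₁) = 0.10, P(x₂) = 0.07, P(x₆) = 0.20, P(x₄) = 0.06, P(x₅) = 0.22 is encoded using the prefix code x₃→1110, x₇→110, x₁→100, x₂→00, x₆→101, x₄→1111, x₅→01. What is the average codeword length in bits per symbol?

2.97 bits/symbol

L̄ = Σ pᵢ·ℓᵢ = 0.20·4 + 0.15·3 + 0.10·3 + 0.07·2 + 0.20·3 + 0.06·4 + 0.22·2 = 2.97 bits/symbol.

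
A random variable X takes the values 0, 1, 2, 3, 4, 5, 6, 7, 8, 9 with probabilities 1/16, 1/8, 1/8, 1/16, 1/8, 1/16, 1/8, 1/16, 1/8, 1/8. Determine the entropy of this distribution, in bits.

Each probability is a power of 1/2, so log₂(1/p) is an integer.
H = Σ p·log₂(1/p) = 1/16·4 + 1/8·3 + 1/8·3 + 1/16·4 + 1/8·3 + 1/16·4 + 1/8·3 + 1/16·4 + 1/8·3 + 1/8·3 = 3.25 bits.

3.25 bits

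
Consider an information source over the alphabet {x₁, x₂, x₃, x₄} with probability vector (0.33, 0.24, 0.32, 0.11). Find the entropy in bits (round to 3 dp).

H = −Σ pᵢ log₂ pᵢ.
−0.33·log₂(0.33) = 0.5278
−0.24·log₂(0.24) = 0.4941
−0.32·log₂(0.32) = 0.5260
−0.11·log₂(0.11) = 0.3503
Sum ≈ 1.8983 → 1.898 bits.

1.898 bits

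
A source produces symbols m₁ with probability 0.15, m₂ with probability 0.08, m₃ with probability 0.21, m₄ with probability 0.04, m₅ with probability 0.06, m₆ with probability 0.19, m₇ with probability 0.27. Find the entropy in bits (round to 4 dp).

2.5694 bits

H = −Σ pᵢ log₂ pᵢ.
−0.15·log₂(0.15) = 0.4105
−0.08·log₂(0.08) = 0.2915
−0.21·log₂(0.21) = 0.4728
−0.04·log₂(0.04) = 0.1858
−0.06·log₂(0.06) = 0.2435
−0.19·log₂(0.19) = 0.4552
−0.27·log₂(0.27) = 0.5100
Sum ≈ 2.5694 → 2.5694 bits.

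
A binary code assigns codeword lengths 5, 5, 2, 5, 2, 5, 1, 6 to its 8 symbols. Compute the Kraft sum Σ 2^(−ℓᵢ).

1.140625

With common denominator 2^6 = 64: Σ 2^(−ℓᵢ) = 2/64 + 2/64 + 16/64 + 2/64 + 16/64 + 2/64 + 32/64 + 1/64 = 73/64 = 1.140625.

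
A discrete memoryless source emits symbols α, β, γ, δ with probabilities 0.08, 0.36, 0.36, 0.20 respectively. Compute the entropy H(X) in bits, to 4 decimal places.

1.8171 bits

H = −Σ pᵢ log₂ pᵢ.
−0.08·log₂(0.08) = 0.2915
−0.36·log₂(0.36) = 0.5306
−0.36·log₂(0.36) = 0.5306
−0.20·log₂(0.20) = 0.4644
Sum ≈ 1.8171 → 1.8171 bits.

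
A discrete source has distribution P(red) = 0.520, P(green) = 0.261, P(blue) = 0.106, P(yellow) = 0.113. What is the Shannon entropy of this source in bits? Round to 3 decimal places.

1.695 bits

H = −Σ pᵢ log₂ pᵢ.
−0.520·log₂(0.520) = 0.4906
−0.261·log₂(0.261) = 0.5058
−0.106·log₂(0.106) = 0.3432
−0.113·log₂(0.113) = 0.3555
Sum ≈ 1.6950 → 1.695 bits.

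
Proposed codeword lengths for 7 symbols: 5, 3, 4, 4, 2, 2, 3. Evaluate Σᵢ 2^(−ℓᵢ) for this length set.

0.90625

With common denominator 2^5 = 32: Σ 2^(−ℓᵢ) = 1/32 + 4/32 + 2/32 + 2/32 + 8/32 + 8/32 + 4/32 = 29/32 = 0.90625.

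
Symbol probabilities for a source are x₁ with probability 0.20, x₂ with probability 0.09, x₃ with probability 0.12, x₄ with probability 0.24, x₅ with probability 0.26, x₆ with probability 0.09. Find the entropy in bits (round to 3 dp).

H = −Σ pᵢ log₂ pᵢ.
−0.20·log₂(0.20) = 0.4644
−0.09·log₂(0.09) = 0.3127
−0.12·log₂(0.12) = 0.3671
−0.24·log₂(0.24) = 0.4941
−0.26·log₂(0.26) = 0.5053
−0.09·log₂(0.09) = 0.3127
Sum ≈ 2.4562 → 2.456 bits.

2.456 bits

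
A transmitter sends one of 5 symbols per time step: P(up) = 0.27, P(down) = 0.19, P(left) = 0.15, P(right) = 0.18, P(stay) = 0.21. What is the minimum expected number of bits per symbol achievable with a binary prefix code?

2.33 bits/symbol

Repeatedly combine the two least-probable nodes; the expected code length is the sum of the merged weights.
merge 3/20 + 9/50 → 33/100
merge 19/100 + 21/100 → 2/5
merge 27/100 + 33/100 → 3/5
merge 2/5 + 3/5 → 1
L = 33/100 + 2/5 + 3/5 + 1 = 233/100 = 2.33 bits/symbol.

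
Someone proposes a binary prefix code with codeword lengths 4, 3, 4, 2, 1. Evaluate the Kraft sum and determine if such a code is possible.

With common denominator 2^4 = 16: Σ 2^(−ℓᵢ) = 1/16 + 2/16 + 1/16 + 4/16 + 8/16 = 16/16 = 1.
Kraft's inequality requires Σ ≤ 1; here Σ = 1 ≤ 1, so such a prefix code exists.

1; yes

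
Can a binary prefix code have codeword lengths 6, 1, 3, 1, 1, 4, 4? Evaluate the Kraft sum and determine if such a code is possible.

With common denominator 2^6 = 64: Σ 2^(−ℓᵢ) = 1/64 + 32/64 + 8/64 + 32/64 + 32/64 + 4/64 + 4/64 = 113/64 = 1.765625.
Kraft's inequality requires Σ ≤ 1; here Σ = 1.765625 > 1, so no such prefix code exists.

1.765625; no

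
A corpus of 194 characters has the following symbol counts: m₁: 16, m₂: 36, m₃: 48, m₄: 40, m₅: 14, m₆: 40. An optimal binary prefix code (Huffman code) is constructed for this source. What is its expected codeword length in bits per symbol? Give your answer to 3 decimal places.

Probabilities are the counts divided by 194.
Repeatedly combine the two least-probable nodes; the expected code length is the sum of the merged weights.
merge 7/97 + 8/97 → 15/97
merge 15/97 + 18/97 → 33/97
merge 20/97 + 20/97 → 40/97
merge 24/97 + 33/97 → 57/97
merge 40/97 + 57/97 → 1
L = 15/97 + 33/97 + 40/97 + 57/97 + 1 = 242/97 ≈ 2.495 bits/symbol.

2.495 bits/symbol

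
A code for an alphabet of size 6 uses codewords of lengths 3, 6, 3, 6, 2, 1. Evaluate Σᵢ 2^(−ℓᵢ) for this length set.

With common denominator 2^6 = 64: Σ 2^(−ℓᵢ) = 8/64 + 1/64 + 8/64 + 1/64 + 16/64 + 32/64 = 66/64 = 1.03125.

1.03125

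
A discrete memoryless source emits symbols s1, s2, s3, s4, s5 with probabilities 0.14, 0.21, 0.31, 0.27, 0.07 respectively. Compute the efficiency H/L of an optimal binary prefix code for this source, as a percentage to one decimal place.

Entropy H = −Σ p log₂ p ≈ 2.1723 bits.
Huffman merges: 7/100+7/50→21/100; 21/100+21/100→21/50; 27/100+31/100→29/50; 21/50+29/50→1. L = 221/100 ≈ 2.2100.
Efficiency = H/L = 2.1723/2.2100 = 98.3%.

98.3%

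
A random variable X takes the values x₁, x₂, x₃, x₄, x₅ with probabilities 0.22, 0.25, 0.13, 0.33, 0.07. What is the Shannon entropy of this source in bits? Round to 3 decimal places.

H = −Σ pᵢ log₂ pᵢ.
−0.22·log₂(0.22) = 0.4806
−0.25·log₂(0.25) = 0.5000
−0.13·log₂(0.13) = 0.3826
−0.33·log₂(0.33) = 0.5278
−0.07·log₂(0.07) = 0.2686
Sum ≈ 2.1596 → 2.160 bits.

2.160 bits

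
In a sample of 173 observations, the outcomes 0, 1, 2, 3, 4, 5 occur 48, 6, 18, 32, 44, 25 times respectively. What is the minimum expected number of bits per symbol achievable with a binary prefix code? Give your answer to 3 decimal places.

2.422 bits/symbol

Probabilities are the counts divided by 173.
Repeatedly combine the two least-probable nodes; the expected code length is the sum of the merged weights.
merge 6/173 + 18/173 → 24/173
merge 24/173 + 25/173 → 49/173
merge 32/173 + 44/173 → 76/173
merge 48/173 + 49/173 → 97/173
merge 76/173 + 97/173 → 1
L = 24/173 + 49/173 + 76/173 + 97/173 + 1 = 419/173 ≈ 2.422 bits/symbol.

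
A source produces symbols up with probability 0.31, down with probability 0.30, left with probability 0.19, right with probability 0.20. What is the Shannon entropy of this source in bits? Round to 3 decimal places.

1.964 bits

H = −Σ pᵢ log₂ pᵢ.
−0.31·log₂(0.31) = 0.5238
−0.30·log₂(0.30) = 0.5211
−0.19·log₂(0.19) = 0.4552
−0.20·log₂(0.20) = 0.4644
Sum ≈ 1.9645 → 1.964 bits.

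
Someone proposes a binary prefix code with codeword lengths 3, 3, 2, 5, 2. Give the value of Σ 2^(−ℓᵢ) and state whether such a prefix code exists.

With common denominator 2^5 = 32: Σ 2^(−ℓᵢ) = 4/32 + 4/32 + 8/32 + 1/32 + 8/32 = 25/32 = 0.78125.
Kraft's inequality requires Σ ≤ 1; here Σ = 0.78125 ≤ 1, so such a prefix code exists.

0.78125; yes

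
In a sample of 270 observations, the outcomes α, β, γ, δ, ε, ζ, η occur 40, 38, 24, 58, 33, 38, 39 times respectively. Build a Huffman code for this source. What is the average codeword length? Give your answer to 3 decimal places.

2.785 bits/symbol

Probabilities are the counts divided by 270.
Repeatedly combine the two least-probable nodes; the expected code length is the sum of the merged weights.
merge 4/45 + 11/90 → 19/90
merge 19/135 + 19/135 → 38/135
merge 13/90 + 4/27 → 79/270
merge 19/90 + 29/135 → 23/54
merge 38/135 + 79/270 → 31/54
merge 23/54 + 31/54 → 1
L = 19/90 + 38/135 + 79/270 + 23/54 + 31/54 + 1 = 376/135 ≈ 2.785 bits/symbol.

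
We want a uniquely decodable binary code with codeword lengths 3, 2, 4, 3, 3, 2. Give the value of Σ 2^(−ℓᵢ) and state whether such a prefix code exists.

0.9375; yes

With common denominator 2^4 = 16: Σ 2^(−ℓᵢ) = 2/16 + 4/16 + 1/16 + 2/16 + 2/16 + 4/16 = 15/16 = 0.9375.
Kraft's inequality requires Σ ≤ 1; here Σ = 0.9375 ≤ 1, so such a prefix code exists.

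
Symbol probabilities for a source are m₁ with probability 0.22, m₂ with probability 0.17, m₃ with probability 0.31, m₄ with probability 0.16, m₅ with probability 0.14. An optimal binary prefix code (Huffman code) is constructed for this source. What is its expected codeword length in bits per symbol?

Repeatedly combine the two least-probable nodes; the expected code length is the sum of the merged weights.
merge 7/50 + 4/25 → 3/10
merge 17/100 + 11/50 → 39/100
merge 3/10 + 31/100 → 61/100
merge 39/100 + 61/100 → 1
L = 3/10 + 39/100 + 61/100 + 1 = 23/10 = 2.3 bits/symbol.

2.3 bits/symbol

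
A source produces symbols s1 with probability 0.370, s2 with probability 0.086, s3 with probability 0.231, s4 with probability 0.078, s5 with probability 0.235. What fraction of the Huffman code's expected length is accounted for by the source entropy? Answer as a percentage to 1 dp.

97.1%

Entropy H = −Σ p log₂ p ≈ 2.1015 bits.
Huffman merges: 39/500+43/500→41/250; 41/250+231/1000→79/200; 47/200+37/100→121/200; 79/200+121/200→1. L = 541/250 ≈ 2.1640.
Efficiency = H/L = 2.1015/2.1640 = 97.1%.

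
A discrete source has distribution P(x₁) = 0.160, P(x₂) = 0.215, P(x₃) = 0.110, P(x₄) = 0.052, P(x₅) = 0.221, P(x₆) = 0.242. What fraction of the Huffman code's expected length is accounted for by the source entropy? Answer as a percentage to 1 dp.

98.6%

Entropy H = −Σ p log₂ p ≈ 2.4486 bits.
Huffman merges: 13/250+11/100→81/500; 4/25+81/500→161/500; 43/200+221/1000→109/250; 121/500+161/500→141/250; 109/250+141/250→1. L = 621/250 ≈ 2.4840.
Efficiency = H/L = 2.4486/2.4840 = 98.6%.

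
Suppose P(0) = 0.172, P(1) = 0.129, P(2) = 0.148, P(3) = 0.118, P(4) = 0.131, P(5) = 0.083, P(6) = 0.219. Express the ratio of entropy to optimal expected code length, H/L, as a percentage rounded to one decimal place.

98.9%

Entropy H = −Σ p log₂ p ≈ 2.7517 bits.
Huffman merges: 83/1000+59/500→201/1000; 129/1000+131/1000→13/50; 37/250+43/250→8/25; 201/1000+219/1000→21/50; 13/50+8/25→29/50; 21/50+29/50→1. L = 2781/1000 ≈ 2.7810.
Efficiency = H/L = 2.7517/2.7810 = 98.9%.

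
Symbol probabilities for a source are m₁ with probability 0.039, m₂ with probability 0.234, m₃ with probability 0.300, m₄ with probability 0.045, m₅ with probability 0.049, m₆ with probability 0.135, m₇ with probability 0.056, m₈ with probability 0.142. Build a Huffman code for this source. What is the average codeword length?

2.655 bits/symbol

Repeatedly combine the two least-probable nodes; the expected code length is the sum of the merged weights.
merge 39/1000 + 9/200 → 21/250
merge 49/1000 + 7/125 → 21/200
merge 21/250 + 21/200 → 189/1000
merge 27/200 + 71/500 → 277/1000
merge 189/1000 + 117/500 → 423/1000
merge 277/1000 + 3/10 → 577/1000
merge 423/1000 + 577/1000 → 1
L = 21/250 + 21/200 + 189/1000 + 277/1000 + 423/1000 + 577/1000 + 1 = 531/200 = 2.655 bits/symbol.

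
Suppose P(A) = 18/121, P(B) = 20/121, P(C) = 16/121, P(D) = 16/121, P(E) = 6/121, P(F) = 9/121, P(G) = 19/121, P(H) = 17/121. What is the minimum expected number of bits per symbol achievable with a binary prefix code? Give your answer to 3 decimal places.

2.959 bits/symbol

Repeatedly combine the two least-probable nodes; the expected code length is the sum of the merged weights.
merge 6/121 + 9/121 → 15/121
merge 15/121 + 16/121 → 31/121
merge 16/121 + 17/121 → 3/11
merge 18/121 + 19/121 → 37/121
merge 20/121 + 31/121 → 51/121
merge 3/11 + 37/121 → 70/121
merge 51/121 + 70/121 → 1
L = 15/121 + 31/121 + 3/11 + 37/121 + 51/121 + 70/121 + 1 = 358/121 ≈ 2.959 bits/symbol.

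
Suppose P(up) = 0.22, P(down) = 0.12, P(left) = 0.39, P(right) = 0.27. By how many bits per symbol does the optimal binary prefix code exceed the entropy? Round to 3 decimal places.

0.063 bits

Entropy H = −Σ p log₂ p ≈ 1.8875 bits.
Huffman merges: 3/25+11/50→17/50; 27/100+17/50→61/100; 39/100+61/100→1. L = 39/20 ≈ 1.9500.
L − H = 1.9500 − 1.8875 = 0.063 bits.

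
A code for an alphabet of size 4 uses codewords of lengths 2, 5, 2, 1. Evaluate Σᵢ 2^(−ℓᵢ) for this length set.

With common denominator 2^5 = 32: Σ 2^(−ℓᵢ) = 8/32 + 1/32 + 8/32 + 16/32 = 33/32 = 1.03125.

1.03125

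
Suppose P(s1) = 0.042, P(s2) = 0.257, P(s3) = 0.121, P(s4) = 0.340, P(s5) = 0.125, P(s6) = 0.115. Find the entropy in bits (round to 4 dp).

H = −Σ pᵢ log₂ pᵢ.
−0.042·log₂(0.042) = 0.1921
−0.257·log₂(0.257) = 0.5038
−0.121·log₂(0.121) = 0.3687
−0.340·log₂(0.340) = 0.5292
−0.125·log₂(0.125) = 0.3750
−0.115·log₂(0.115) = 0.3588
Sum ≈ 2.3275 → 2.3275 bits.

2.3275 bits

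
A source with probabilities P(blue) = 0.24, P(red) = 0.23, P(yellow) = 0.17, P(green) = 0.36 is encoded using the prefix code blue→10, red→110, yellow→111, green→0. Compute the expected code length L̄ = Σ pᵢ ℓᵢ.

L̄ = Σ pᵢ·ℓᵢ = 0.24·2 + 0.23·3 + 0.17·3 + 0.36·1 = 2.04 bits/symbol.

2.04 bits/symbol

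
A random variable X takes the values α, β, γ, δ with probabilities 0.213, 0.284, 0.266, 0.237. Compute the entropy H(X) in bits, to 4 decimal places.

1.9914 bits

H = −Σ pᵢ log₂ pᵢ.
−0.213·log₂(0.213) = 0.4752
−0.284·log₂(0.284) = 0.5158
−0.266·log₂(0.266) = 0.5082
−0.237·log₂(0.237) = 0.4923
Sum ≈ 1.9914 → 1.9914 bits.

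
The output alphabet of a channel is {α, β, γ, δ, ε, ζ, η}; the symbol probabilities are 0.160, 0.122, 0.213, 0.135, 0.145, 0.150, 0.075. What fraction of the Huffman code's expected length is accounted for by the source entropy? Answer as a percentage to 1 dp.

Entropy H = −Σ p log₂ p ≈ 2.7533 bits.
Huffman merges: 3/40+61/500→197/1000; 27/200+29/200→7/25; 3/20+4/25→31/100; 197/1000+213/1000→41/100; 7/25+31/100→59/100; 41/100+59/100→1. L = 2787/1000 ≈ 2.7870.
Efficiency = H/L = 2.7533/2.7870 = 98.8%.

98.8%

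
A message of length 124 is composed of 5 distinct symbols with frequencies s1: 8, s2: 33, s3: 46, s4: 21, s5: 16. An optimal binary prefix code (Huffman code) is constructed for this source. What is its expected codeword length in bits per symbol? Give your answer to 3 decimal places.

Probabilities are the counts divided by 124.
Repeatedly combine the two least-probable nodes; the expected code length is the sum of the merged weights.
merge 2/31 + 4/31 → 6/31
merge 21/124 + 6/31 → 45/124
merge 33/124 + 45/124 → 39/62
merge 23/62 + 39/62 → 1
L = 6/31 + 45/124 + 39/62 + 1 = 271/124 ≈ 2.185 bits/symbol.

2.185 bits/symbol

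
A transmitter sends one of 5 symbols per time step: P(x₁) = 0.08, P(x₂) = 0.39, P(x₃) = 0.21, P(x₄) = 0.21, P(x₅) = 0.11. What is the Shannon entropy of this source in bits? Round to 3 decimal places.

2.117 bits

H = −Σ pᵢ log₂ pᵢ.
−0.08·log₂(0.08) = 0.2915
−0.39·log₂(0.39) = 0.5298
−0.21·log₂(0.21) = 0.4728
−0.21·log₂(0.21) = 0.4728
−0.11·log₂(0.11) = 0.3503
Sum ≈ 2.1172 → 2.117 bits.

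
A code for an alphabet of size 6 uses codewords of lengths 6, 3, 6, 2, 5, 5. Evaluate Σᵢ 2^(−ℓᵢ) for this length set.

With common denominator 2^6 = 64: Σ 2^(−ℓᵢ) = 1/64 + 8/64 + 1/64 + 16/64 + 2/64 + 2/64 = 30/64 = 0.46875.

0.46875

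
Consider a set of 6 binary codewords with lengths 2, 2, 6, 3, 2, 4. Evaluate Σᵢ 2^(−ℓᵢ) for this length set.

0.953125

With common denominator 2^6 = 64: Σ 2^(−ℓᵢ) = 16/64 + 16/64 + 1/64 + 8/64 + 16/64 + 4/64 = 61/64 = 0.953125.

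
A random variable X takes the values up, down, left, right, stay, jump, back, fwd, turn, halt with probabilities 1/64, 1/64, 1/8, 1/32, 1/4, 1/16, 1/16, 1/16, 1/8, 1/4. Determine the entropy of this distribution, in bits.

2.84375 bits

Each probability is a power of 1/2, so log₂(1/p) is an integer.
H = Σ p·log₂(1/p) = 1/64·6 + 1/64·6 + 1/8·3 + 1/32·5 + 1/4·2 + 1/16·4 + 1/16·4 + 1/16·4 + 1/8·3 + 1/4·2 = 2.84375 bits.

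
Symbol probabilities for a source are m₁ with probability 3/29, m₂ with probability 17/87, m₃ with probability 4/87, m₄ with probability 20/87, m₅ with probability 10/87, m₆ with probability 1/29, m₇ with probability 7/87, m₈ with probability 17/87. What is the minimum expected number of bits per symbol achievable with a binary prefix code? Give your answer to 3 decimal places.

Repeatedly combine the two least-probable nodes; the expected code length is the sum of the merged weights.
merge 1/29 + 4/87 → 7/87
merge 7/87 + 7/87 → 14/87
merge 3/29 + 10/87 → 19/87
merge 14/87 + 17/87 → 31/87
merge 17/87 + 19/87 → 12/29
merge 20/87 + 31/87 → 17/29
merge 12/29 + 17/29 → 1
L = 7/87 + 14/87 + 19/87 + 31/87 + 12/29 + 17/29 + 1 = 245/87 ≈ 2.816 bits/symbol.

2.816 bits/symbol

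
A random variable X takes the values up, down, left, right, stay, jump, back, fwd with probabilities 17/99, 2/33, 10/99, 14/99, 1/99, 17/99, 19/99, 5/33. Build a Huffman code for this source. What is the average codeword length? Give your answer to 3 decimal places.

Repeatedly combine the two least-probable nodes; the expected code length is the sum of the merged weights.
merge 1/99 + 2/33 → 7/99
merge 7/99 + 10/99 → 17/99
merge 14/99 + 5/33 → 29/99
merge 17/99 + 17/99 → 34/99
merge 17/99 + 19/99 → 4/11
merge 29/99 + 34/99 → 7/11
merge 4/11 + 7/11 → 1
L = 7/99 + 17/99 + 29/99 + 34/99 + 4/11 + 7/11 + 1 = 95/33 ≈ 2.879 bits/symbol.

2.879 bits/symbol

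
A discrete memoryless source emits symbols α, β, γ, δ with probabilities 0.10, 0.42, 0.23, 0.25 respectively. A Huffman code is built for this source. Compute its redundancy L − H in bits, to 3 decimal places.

0.064 bits

Entropy H = −Σ p log₂ p ≈ 1.8455 bits.
Huffman merges: 1/10+23/100→33/100; 1/4+33/100→29/50; 21/50+29/50→1. L = 191/100 ≈ 1.9100.
L − H = 1.9100 − 1.8455 = 0.064 bits.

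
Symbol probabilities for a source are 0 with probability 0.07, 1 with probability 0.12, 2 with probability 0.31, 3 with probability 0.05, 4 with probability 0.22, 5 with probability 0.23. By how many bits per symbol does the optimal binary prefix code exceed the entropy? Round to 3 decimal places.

0.016 bits

Entropy H = −Σ p log₂ p ≈ 2.3438 bits.
Huffman merges: 1/20+7/100→3/25; 3/25+3/25→6/25; 11/50+23/100→9/20; 6/25+31/100→11/20; 9/20+11/20→1. L = 59/25 ≈ 2.3600.
L − H = 2.3600 − 2.3438 = 0.016 bits.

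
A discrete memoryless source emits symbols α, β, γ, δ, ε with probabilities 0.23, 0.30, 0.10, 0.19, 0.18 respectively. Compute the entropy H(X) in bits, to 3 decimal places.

2.241 bits

H = −Σ pᵢ log₂ pᵢ.
−0.23·log₂(0.23) = 0.4877
−0.30·log₂(0.30) = 0.5211
−0.10·log₂(0.10) = 0.3322
−0.19·log₂(0.19) = 0.4552
−0.18·log₂(0.18) = 0.4453
Sum ≈ 2.2415 → 2.241 bits.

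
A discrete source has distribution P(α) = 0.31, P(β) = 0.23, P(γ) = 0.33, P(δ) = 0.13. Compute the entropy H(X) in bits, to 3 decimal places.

1.922 bits

H = −Σ pᵢ log₂ pᵢ.
−0.31·log₂(0.31) = 0.5238
−0.23·log₂(0.23) = 0.4877
−0.33·log₂(0.33) = 0.5278
−0.13·log₂(0.13) = 0.3826
Sum ≈ 1.9219 → 1.922 bits.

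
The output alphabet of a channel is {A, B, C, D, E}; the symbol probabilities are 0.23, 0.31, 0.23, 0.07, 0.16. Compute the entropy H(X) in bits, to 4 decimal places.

H = −Σ pᵢ log₂ pᵢ.
−0.23·log₂(0.23) = 0.4877
−0.31·log₂(0.31) = 0.5238
−0.23·log₂(0.23) = 0.4877
−0.07·log₂(0.07) = 0.2686
−0.16·log₂(0.16) = 0.4230
Sum ≈ 2.1907 → 2.1907 bits.

2.1907 bits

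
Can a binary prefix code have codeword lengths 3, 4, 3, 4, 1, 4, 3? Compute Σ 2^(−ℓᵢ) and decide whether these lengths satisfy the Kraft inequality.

With common denominator 2^4 = 16: Σ 2^(−ℓᵢ) = 2/16 + 1/16 + 2/16 + 1/16 + 8/16 + 1/16 + 2/16 = 17/16 = 1.0625.
Kraft's inequality requires Σ ≤ 1; here Σ = 1.0625 > 1, so no such prefix code exists.

1.0625; no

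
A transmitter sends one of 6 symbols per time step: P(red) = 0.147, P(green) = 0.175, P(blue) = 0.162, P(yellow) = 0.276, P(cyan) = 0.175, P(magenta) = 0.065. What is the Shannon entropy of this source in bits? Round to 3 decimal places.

2.481 bits

H = −Σ pᵢ log₂ pᵢ.
−0.147·log₂(0.147) = 0.4066
−0.175·log₂(0.175) = 0.4401
−0.162·log₂(0.162) = 0.4254
−0.276·log₂(0.276) = 0.5126
−0.175·log₂(0.175) = 0.4401
−0.065·log₂(0.065) = 0.2563
Sum ≈ 2.4810 → 2.481 bits.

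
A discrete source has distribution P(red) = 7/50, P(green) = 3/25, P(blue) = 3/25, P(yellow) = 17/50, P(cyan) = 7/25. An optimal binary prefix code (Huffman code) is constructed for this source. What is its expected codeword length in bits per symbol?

Repeatedly combine the two least-probable nodes; the expected code length is the sum of the merged weights.
merge 3/25 + 3/25 → 6/25
merge 7/50 + 6/25 → 19/50
merge 7/25 + 17/50 → 31/50
merge 19/50 + 31/50 → 1
L = 6/25 + 19/50 + 31/50 + 1 = 56/25 = 2.24 bits/symbol.

2.24 bits/symbol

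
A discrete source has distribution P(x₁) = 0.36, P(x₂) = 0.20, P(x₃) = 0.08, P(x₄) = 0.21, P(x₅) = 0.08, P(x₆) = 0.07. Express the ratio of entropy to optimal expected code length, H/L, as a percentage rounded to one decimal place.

Entropy H = −Σ p log₂ p ≈ 2.3194 bits.
Huffman merges: 7/100+2/25→3/20; 2/25+3/20→23/100; 1/5+21/100→41/100; 23/100+9/25→59/100; 41/100+59/100→1. L = 119/50 ≈ 2.3800.
Efficiency = H/L = 2.3194/2.3800 = 97.5%.

97.5%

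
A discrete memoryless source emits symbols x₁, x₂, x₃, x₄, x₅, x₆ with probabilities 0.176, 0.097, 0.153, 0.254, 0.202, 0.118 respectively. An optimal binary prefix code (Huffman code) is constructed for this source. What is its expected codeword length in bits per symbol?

Repeatedly combine the two least-probable nodes; the expected code length is the sum of the merged weights.
merge 97/1000 + 59/500 → 43/200
merge 153/1000 + 22/125 → 329/1000
merge 101/500 + 43/200 → 417/1000
merge 127/500 + 329/1000 → 583/1000
merge 417/1000 + 583/1000 → 1
L = 43/200 + 329/1000 + 417/1000 + 583/1000 + 1 = 318/125 = 2.544 bits/symbol.

2.544 bits/symbol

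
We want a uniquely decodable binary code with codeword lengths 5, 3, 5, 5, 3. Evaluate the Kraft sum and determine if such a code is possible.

With common denominator 2^5 = 32: Σ 2^(−ℓᵢ) = 1/32 + 4/32 + 1/32 + 1/32 + 4/32 = 11/32 = 0.34375.
Kraft's inequality requires Σ ≤ 1; here Σ = 0.34375 ≤ 1, so such a prefix code exists.

0.34375; yes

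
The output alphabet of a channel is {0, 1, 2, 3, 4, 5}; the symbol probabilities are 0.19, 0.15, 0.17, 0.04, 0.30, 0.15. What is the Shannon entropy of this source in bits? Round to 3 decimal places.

H = −Σ pᵢ log₂ pᵢ.
−0.19·log₂(0.19) = 0.4552
−0.15·log₂(0.15) = 0.4105
−0.17·log₂(0.17) = 0.4346
−0.04·log₂(0.04) = 0.1858
−0.30·log₂(0.30) = 0.5211
−0.15·log₂(0.15) = 0.4105
Sum ≈ 2.4177 → 2.418 bits.

2.418 bits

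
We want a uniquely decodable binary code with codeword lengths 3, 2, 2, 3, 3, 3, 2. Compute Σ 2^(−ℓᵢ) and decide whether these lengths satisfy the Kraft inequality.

1.25; no

With common denominator 2^3 = 8: Σ 2^(−ℓᵢ) = 1/8 + 2/8 + 2/8 + 1/8 + 1/8 + 1/8 + 2/8 = 10/8 = 1.25.
Kraft's inequality requires Σ ≤ 1; here Σ = 1.25 > 1, so no such prefix code exists.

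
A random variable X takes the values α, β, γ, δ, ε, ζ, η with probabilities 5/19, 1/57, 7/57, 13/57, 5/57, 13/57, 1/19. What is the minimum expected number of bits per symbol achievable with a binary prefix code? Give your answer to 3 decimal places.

2.509 bits/symbol

Repeatedly combine the two least-probable nodes; the expected code length is the sum of the merged weights.
merge 1/57 + 1/19 → 4/57
merge 4/57 + 5/57 → 3/19
merge 7/57 + 3/19 → 16/57
merge 13/57 + 13/57 → 26/57
merge 5/19 + 16/57 → 31/57
merge 26/57 + 31/57 → 1
L = 4/57 + 3/19 + 16/57 + 26/57 + 31/57 + 1 = 143/57 ≈ 2.509 bits/symbol.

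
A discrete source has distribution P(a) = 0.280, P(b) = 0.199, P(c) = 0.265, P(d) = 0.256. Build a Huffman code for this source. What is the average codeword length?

Repeatedly combine the two least-probable nodes; the expected code length is the sum of the merged weights.
merge 199/1000 + 32/125 → 91/200
merge 53/200 + 7/25 → 109/200
merge 91/200 + 109/200 → 1
L = 91/200 + 109/200 + 1 = 2 bits/symbol.

2 bits/symbol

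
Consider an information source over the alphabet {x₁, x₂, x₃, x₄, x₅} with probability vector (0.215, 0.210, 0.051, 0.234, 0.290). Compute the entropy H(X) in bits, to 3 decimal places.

H = −Σ pᵢ log₂ pᵢ.
−0.215·log₂(0.215) = 0.4768
−0.210·log₂(0.210) = 0.4728
−0.051·log₂(0.051) = 0.2190
−0.234·log₂(0.234) = 0.4903
−0.290·log₂(0.290) = 0.5179
Sum ≈ 2.1768 → 2.177 bits.

2.177 bits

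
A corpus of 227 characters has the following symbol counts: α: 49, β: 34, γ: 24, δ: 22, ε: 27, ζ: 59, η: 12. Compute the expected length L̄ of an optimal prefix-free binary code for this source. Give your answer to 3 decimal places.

Probabilities are the counts divided by 227.
Repeatedly combine the two least-probable nodes; the expected code length is the sum of the merged weights.
merge 12/227 + 22/227 → 34/227
merge 24/227 + 27/227 → 51/227
merge 34/227 + 34/227 → 68/227
merge 49/227 + 51/227 → 100/227
merge 59/227 + 68/227 → 127/227
merge 100/227 + 127/227 → 1
L = 34/227 + 51/227 + 68/227 + 100/227 + 127/227 + 1 = 607/227 ≈ 2.674 bits/symbol.

2.674 bits/symbol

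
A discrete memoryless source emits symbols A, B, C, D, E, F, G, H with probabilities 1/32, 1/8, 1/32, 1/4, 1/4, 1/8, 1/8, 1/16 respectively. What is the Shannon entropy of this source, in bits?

2.6875 bits

Each probability is a power of 1/2, so log₂(1/p) is an integer.
H = Σ p·log₂(1/p) = 1/32·5 + 1/8·3 + 1/32·5 + 1/4·2 + 1/4·2 + 1/8·3 + 1/8·3 + 1/16·4 = 2.6875 bits.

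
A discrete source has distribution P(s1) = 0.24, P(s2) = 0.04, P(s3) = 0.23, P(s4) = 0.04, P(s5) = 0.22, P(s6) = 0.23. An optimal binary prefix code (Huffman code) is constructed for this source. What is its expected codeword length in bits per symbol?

2.38 bits/symbol

Repeatedly combine the two least-probable nodes; the expected code length is the sum of the merged weights.
merge 1/25 + 1/25 → 2/25
merge 2/25 + 11/50 → 3/10
merge 23/100 + 23/100 → 23/50
merge 6/25 + 3/10 → 27/50
merge 23/50 + 27/50 → 1
L = 2/25 + 3/10 + 23/50 + 27/50 + 1 = 119/50 = 2.38 bits/symbol.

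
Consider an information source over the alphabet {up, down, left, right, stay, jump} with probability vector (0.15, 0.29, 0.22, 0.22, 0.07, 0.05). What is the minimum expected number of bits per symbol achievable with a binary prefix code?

2.39 bits/symbol

Repeatedly combine the two least-probable nodes; the expected code length is the sum of the merged weights.
merge 1/20 + 7/100 → 3/25
merge 3/25 + 3/20 → 27/100
merge 11/50 + 11/50 → 11/25
merge 27/100 + 29/100 → 14/25
merge 11/25 + 14/25 → 1
L = 3/25 + 27/100 + 11/25 + 14/25 + 1 = 239/100 = 2.39 bits/symbol.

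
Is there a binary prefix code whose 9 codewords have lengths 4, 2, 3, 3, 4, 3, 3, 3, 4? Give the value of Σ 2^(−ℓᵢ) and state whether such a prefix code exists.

With common denominator 2^4 = 16: Σ 2^(−ℓᵢ) = 1/16 + 4/16 + 2/16 + 2/16 + 1/16 + 2/16 + 2/16 + 2/16 + 1/16 = 17/16 = 1.0625.
Kraft's inequality requires Σ ≤ 1; here Σ = 1.0625 > 1, so no such prefix code exists.

1.0625; no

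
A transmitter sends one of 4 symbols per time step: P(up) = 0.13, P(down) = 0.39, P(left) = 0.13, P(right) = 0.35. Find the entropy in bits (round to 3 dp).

H = −Σ pᵢ log₂ pᵢ.
−0.13·log₂(0.13) = 0.3826
−0.39·log₂(0.39) = 0.5298
−0.13·log₂(0.13) = 0.3826
−0.35·log₂(0.35) = 0.5301
Sum ≈ 1.8252 → 1.825 bits.

1.825 bits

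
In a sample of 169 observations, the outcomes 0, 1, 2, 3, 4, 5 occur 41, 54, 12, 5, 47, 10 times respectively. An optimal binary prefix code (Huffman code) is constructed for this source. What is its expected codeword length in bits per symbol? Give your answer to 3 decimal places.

Probabilities are the counts divided by 169.
Repeatedly combine the two least-probable nodes; the expected code length is the sum of the merged weights.
merge 5/169 + 10/169 → 15/169
merge 12/169 + 15/169 → 27/169
merge 27/169 + 41/169 → 68/169
merge 47/169 + 54/169 → 101/169
merge 68/169 + 101/169 → 1
L = 15/169 + 27/169 + 68/169 + 101/169 + 1 = 380/169 ≈ 2.249 bits/symbol.

2.249 bits/symbol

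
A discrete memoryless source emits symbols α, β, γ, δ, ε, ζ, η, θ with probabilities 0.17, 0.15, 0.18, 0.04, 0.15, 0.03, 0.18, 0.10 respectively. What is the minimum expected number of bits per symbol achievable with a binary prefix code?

Repeatedly combine the two least-probable nodes; the expected code length is the sum of the merged weights.
merge 3/100 + 1/25 → 7/100
merge 7/100 + 1/10 → 17/100
merge 3/20 + 3/20 → 3/10
merge 17/100 + 17/100 → 17/50
merge 9/50 + 9/50 → 9/25
merge 3/10 + 17/50 → 16/25
merge 9/25 + 16/25 → 1
L = 7/100 + 17/100 + 3/10 + 17/50 + 9/25 + 16/25 + 1 = 72/25 = 2.88 bits/symbol.

2.88 bits/symbol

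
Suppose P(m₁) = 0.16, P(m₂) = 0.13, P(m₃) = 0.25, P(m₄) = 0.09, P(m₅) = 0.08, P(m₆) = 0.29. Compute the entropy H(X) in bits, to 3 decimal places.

2.428 bits

H = −Σ pᵢ log₂ pᵢ.
−0.16·log₂(0.16) = 0.4230
−0.13·log₂(0.13) = 0.3826
−0.25·log₂(0.25) = 0.5000
−0.09·log₂(0.09) = 0.3127
−0.08·log₂(0.08) = 0.2915
−0.29·log₂(0.29) = 0.5179
Sum ≈ 2.4277 → 2.428 bits.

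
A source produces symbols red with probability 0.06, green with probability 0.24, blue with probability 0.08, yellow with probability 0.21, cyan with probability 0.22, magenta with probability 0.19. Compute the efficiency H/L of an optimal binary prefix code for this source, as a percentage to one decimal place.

Entropy H = −Σ p log₂ p ≈ 2.4378 bits.
Huffman merges: 3/50+2/25→7/50; 7/50+19/100→33/100; 21/100+11/50→43/100; 6/25+33/100→57/100; 43/100+57/100→1. L = 247/100 ≈ 2.4700.
Efficiency = H/L = 2.4378/2.4700 = 98.7%.

98.7%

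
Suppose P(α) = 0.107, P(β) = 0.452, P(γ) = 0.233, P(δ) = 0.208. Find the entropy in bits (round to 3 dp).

1.824 bits

H = −Σ pᵢ log₂ pᵢ.
−0.107·log₂(0.107) = 0.3450
−0.452·log₂(0.452) = 0.5178
−0.233·log₂(0.233) = 0.4897
−0.208·log₂(0.208) = 0.4712
Sum ≈ 1.8237 → 1.824 bits.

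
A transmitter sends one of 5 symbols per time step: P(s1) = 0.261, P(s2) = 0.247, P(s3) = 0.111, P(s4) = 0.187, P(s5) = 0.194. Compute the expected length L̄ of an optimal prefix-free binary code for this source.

Repeatedly combine the two least-probable nodes; the expected code length is the sum of the merged weights.
merge 111/1000 + 187/1000 → 149/500
merge 97/500 + 247/1000 → 441/1000
merge 261/1000 + 149/500 → 559/1000
merge 441/1000 + 559/1000 → 1
L = 149/500 + 441/1000 + 559/1000 + 1 = 1149/500 = 2.298 bits/symbol.

2.298 bits/symbol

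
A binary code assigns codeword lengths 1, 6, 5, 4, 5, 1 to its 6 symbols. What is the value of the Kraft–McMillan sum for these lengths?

With common denominator 2^6 = 64: Σ 2^(−ℓᵢ) = 32/64 + 1/64 + 2/64 + 4/64 + 2/64 + 32/64 = 73/64 = 1.140625.

1.140625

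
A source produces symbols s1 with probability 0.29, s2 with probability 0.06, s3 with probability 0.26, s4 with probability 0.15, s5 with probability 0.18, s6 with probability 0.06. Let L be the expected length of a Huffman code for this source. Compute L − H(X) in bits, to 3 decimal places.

Entropy H = −Σ p log₂ p ≈ 2.3661 bits.
Huffman merges: 3/50+3/50→3/25; 3/25+3/20→27/100; 9/50+13/50→11/25; 27/100+29/100→14/25; 11/25+14/25→1. L = 239/100 ≈ 2.3900.
L − H = 2.3900 − 2.3661 = 0.024 bits.

0.024 bits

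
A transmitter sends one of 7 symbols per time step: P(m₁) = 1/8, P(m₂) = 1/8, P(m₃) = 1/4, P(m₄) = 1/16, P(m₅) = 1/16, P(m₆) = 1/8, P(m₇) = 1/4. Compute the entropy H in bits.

Each probability is a power of 1/2, so log₂(1/p) is an integer.
H = Σ p·log₂(1/p) = 1/8·3 + 1/8·3 + 1/4·2 + 1/16·4 + 1/16·4 + 1/8·3 + 1/4·2 = 2.625 bits.

2.625 bits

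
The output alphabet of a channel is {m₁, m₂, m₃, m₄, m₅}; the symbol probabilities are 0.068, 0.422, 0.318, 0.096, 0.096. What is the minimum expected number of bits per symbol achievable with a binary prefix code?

Repeatedly combine the two least-probable nodes; the expected code length is the sum of the merged weights.
merge 17/250 + 12/125 → 41/250
merge 12/125 + 41/250 → 13/50
merge 13/50 + 159/500 → 289/500
merge 211/500 + 289/500 → 1
L = 41/250 + 13/50 + 289/500 + 1 = 1001/500 = 2.002 bits/symbol.

2.002 bits/symbol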